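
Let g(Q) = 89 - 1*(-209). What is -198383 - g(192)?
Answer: -198681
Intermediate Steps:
g(Q) = 298 (g(Q) = 89 + 209 = 298)
-198383 - g(192) = -198383 - 1*298 = -198383 - 298 = -198681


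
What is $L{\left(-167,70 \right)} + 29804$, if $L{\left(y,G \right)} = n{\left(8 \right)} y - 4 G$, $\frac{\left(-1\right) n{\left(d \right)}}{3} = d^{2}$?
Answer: $61588$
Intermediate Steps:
$n{\left(d \right)} = - 3 d^{2}$
$L{\left(y,G \right)} = - 192 y - 4 G$ ($L{\left(y,G \right)} = - 3 \cdot 8^{2} y - 4 G = \left(-3\right) 64 y - 4 G = - 192 y - 4 G$)
$L{\left(-167,70 \right)} + 29804 = \left(\left(-192\right) \left(-167\right) - 280\right) + 29804 = \left(32064 - 280\right) + 29804 = 31784 + 29804 = 61588$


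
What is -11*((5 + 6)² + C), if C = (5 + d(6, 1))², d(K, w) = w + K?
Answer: -2915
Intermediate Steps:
d(K, w) = K + w
C = 144 (C = (5 + (6 + 1))² = (5 + 7)² = 12² = 144)
-11*((5 + 6)² + C) = -11*((5 + 6)² + 144) = -11*(11² + 144) = -11*(121 + 144) = -11*265 = -2915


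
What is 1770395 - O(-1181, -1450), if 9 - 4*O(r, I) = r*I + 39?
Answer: 2198515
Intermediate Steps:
O(r, I) = -15/2 - I*r/4 (O(r, I) = 9/4 - (r*I + 39)/4 = 9/4 - (I*r + 39)/4 = 9/4 - (39 + I*r)/4 = 9/4 + (-39/4 - I*r/4) = -15/2 - I*r/4)
1770395 - O(-1181, -1450) = 1770395 - (-15/2 - ¼*(-1450)*(-1181)) = 1770395 - (-15/2 - 856225/2) = 1770395 - 1*(-428120) = 1770395 + 428120 = 2198515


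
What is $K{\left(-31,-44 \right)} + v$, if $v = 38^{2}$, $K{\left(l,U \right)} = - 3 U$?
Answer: $1576$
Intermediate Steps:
$v = 1444$
$K{\left(-31,-44 \right)} + v = \left(-3\right) \left(-44\right) + 1444 = 132 + 1444 = 1576$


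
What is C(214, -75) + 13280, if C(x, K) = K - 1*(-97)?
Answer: 13302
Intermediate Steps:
C(x, K) = 97 + K (C(x, K) = K + 97 = 97 + K)
C(214, -75) + 13280 = (97 - 75) + 13280 = 22 + 13280 = 13302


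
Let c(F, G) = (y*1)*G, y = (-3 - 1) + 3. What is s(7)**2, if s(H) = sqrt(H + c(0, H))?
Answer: 0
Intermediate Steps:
y = -1 (y = -4 + 3 = -1)
c(F, G) = -G (c(F, G) = (-1*1)*G = -G)
s(H) = 0 (s(H) = sqrt(H - H) = sqrt(0) = 0)
s(7)**2 = 0**2 = 0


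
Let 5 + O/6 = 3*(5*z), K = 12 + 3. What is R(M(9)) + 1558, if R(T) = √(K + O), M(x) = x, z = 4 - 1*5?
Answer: 1558 + I*√105 ≈ 1558.0 + 10.247*I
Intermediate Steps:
z = -1 (z = 4 - 5 = -1)
K = 15
O = -120 (O = -30 + 6*(3*(5*(-1))) = -30 + 6*(3*(-5)) = -30 + 6*(-15) = -30 - 90 = -120)
R(T) = I*√105 (R(T) = √(15 - 120) = √(-105) = I*√105)
R(M(9)) + 1558 = I*√105 + 1558 = 1558 + I*√105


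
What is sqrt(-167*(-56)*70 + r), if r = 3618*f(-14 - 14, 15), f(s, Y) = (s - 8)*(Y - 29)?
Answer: 4*sqrt(154882) ≈ 1574.2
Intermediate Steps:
f(s, Y) = (-29 + Y)*(-8 + s) (f(s, Y) = (-8 + s)*(-29 + Y) = (-29 + Y)*(-8 + s))
r = 1823472 (r = 3618*(232 - 29*(-14 - 14) - 8*15 + 15*(-14 - 14)) = 3618*(232 - 29*(-28) - 120 + 15*(-28)) = 3618*(232 + 812 - 120 - 420) = 3618*504 = 1823472)
sqrt(-167*(-56)*70 + r) = sqrt(-167*(-56)*70 + 1823472) = sqrt(9352*70 + 1823472) = sqrt(654640 + 1823472) = sqrt(2478112) = 4*sqrt(154882)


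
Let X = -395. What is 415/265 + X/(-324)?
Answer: 47827/17172 ≈ 2.7852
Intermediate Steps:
415/265 + X/(-324) = 415/265 - 395/(-324) = 415*(1/265) - 395*(-1/324) = 83/53 + 395/324 = 47827/17172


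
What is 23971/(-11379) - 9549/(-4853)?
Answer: -7673192/55222287 ≈ -0.13895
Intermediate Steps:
23971/(-11379) - 9549/(-4853) = 23971*(-1/11379) - 9549*(-1/4853) = -23971/11379 + 9549/4853 = -7673192/55222287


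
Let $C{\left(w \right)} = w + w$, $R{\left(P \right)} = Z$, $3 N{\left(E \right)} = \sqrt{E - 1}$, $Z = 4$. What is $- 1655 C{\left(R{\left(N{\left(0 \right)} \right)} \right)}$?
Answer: $-13240$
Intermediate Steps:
$N{\left(E \right)} = \frac{\sqrt{-1 + E}}{3}$ ($N{\left(E \right)} = \frac{\sqrt{E - 1}}{3} = \frac{\sqrt{-1 + E}}{3}$)
$R{\left(P \right)} = 4$
$C{\left(w \right)} = 2 w$
$- 1655 C{\left(R{\left(N{\left(0 \right)} \right)} \right)} = - 1655 \cdot 2 \cdot 4 = \left(-1655\right) 8 = -13240$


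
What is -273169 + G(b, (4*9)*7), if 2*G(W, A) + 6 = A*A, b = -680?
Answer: -241420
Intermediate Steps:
G(W, A) = -3 + A²/2 (G(W, A) = -3 + (A*A)/2 = -3 + A²/2)
-273169 + G(b, (4*9)*7) = -273169 + (-3 + ((4*9)*7)²/2) = -273169 + (-3 + (36*7)²/2) = -273169 + (-3 + (½)*252²) = -273169 + (-3 + (½)*63504) = -273169 + (-3 + 31752) = -273169 + 31749 = -241420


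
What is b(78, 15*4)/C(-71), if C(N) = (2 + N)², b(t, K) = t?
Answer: 26/1587 ≈ 0.016383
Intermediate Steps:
b(78, 15*4)/C(-71) = 78/((2 - 71)²) = 78/((-69)²) = 78/4761 = 78*(1/4761) = 26/1587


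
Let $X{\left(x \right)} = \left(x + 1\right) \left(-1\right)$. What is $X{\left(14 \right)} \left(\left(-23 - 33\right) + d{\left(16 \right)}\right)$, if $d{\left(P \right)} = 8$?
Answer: $720$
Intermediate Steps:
$X{\left(x \right)} = -1 - x$ ($X{\left(x \right)} = \left(1 + x\right) \left(-1\right) = -1 - x$)
$X{\left(14 \right)} \left(\left(-23 - 33\right) + d{\left(16 \right)}\right) = \left(-1 - 14\right) \left(\left(-23 - 33\right) + 8\right) = \left(-1 - 14\right) \left(-56 + 8\right) = \left(-15\right) \left(-48\right) = 720$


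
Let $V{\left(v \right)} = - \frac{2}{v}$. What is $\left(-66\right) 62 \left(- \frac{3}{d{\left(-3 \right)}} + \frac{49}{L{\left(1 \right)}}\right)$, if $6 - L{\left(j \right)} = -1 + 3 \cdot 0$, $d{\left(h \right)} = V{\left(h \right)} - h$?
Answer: $-25296$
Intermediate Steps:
$d{\left(h \right)} = - h - \frac{2}{h}$ ($d{\left(h \right)} = - \frac{2}{h} - h = - h - \frac{2}{h}$)
$L{\left(j \right)} = 7$ ($L{\left(j \right)} = 6 - \left(-1 + 3 \cdot 0\right) = 6 - \left(-1 + 0\right) = 6 - -1 = 6 + 1 = 7$)
$\left(-66\right) 62 \left(- \frac{3}{d{\left(-3 \right)}} + \frac{49}{L{\left(1 \right)}}\right) = \left(-66\right) 62 \left(- \frac{3}{\left(-1\right) \left(-3\right) - \frac{2}{-3}} + \frac{49}{7}\right) = - 4092 \left(- \frac{3}{3 - - \frac{2}{3}} + 49 \cdot \frac{1}{7}\right) = - 4092 \left(- \frac{3}{3 + \frac{2}{3}} + 7\right) = - 4092 \left(- \frac{3}{\frac{11}{3}} + 7\right) = - 4092 \left(\left(-3\right) \frac{3}{11} + 7\right) = - 4092 \left(- \frac{9}{11} + 7\right) = \left(-4092\right) \frac{68}{11} = -25296$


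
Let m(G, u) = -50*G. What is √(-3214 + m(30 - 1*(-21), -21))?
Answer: 2*I*√1441 ≈ 75.921*I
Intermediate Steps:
√(-3214 + m(30 - 1*(-21), -21)) = √(-3214 - 50*(30 - 1*(-21))) = √(-3214 - 50*(30 + 21)) = √(-3214 - 50*51) = √(-3214 - 2550) = √(-5764) = 2*I*√1441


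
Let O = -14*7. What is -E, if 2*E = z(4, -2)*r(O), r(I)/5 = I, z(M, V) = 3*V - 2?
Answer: -1960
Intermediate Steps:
z(M, V) = -2 + 3*V
O = -98
r(I) = 5*I
E = 1960 (E = ((-2 + 3*(-2))*(5*(-98)))/2 = ((-2 - 6)*(-490))/2 = (-8*(-490))/2 = (½)*3920 = 1960)
-E = -1*1960 = -1960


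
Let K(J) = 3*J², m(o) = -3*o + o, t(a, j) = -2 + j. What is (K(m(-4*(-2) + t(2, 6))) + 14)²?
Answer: 3034564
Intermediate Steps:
m(o) = -2*o
(K(m(-4*(-2) + t(2, 6))) + 14)² = (3*(-2*(-4*(-2) + (-2 + 6)))² + 14)² = (3*(-2*(8 + 4))² + 14)² = (3*(-2*12)² + 14)² = (3*(-24)² + 14)² = (3*576 + 14)² = (1728 + 14)² = 1742² = 3034564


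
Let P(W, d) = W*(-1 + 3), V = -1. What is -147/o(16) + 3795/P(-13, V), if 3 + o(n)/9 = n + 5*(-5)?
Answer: -67673/468 ≈ -144.60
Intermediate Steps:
o(n) = -252 + 9*n (o(n) = -27 + 9*(n + 5*(-5)) = -27 + 9*(n - 25) = -27 + 9*(-25 + n) = -27 + (-225 + 9*n) = -252 + 9*n)
P(W, d) = 2*W (P(W, d) = W*2 = 2*W)
-147/o(16) + 3795/P(-13, V) = -147/(-252 + 9*16) + 3795/((2*(-13))) = -147/(-252 + 144) + 3795/(-26) = -147/(-108) + 3795*(-1/26) = -147*(-1/108) - 3795/26 = 49/36 - 3795/26 = -67673/468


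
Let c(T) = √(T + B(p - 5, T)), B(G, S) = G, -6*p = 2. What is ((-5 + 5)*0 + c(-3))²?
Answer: -25/3 ≈ -8.3333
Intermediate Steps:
p = -⅓ (p = -⅙*2 = -⅓ ≈ -0.33333)
c(T) = √(-16/3 + T) (c(T) = √(T + (-⅓ - 5)) = √(T - 16/3) = √(-16/3 + T))
((-5 + 5)*0 + c(-3))² = ((-5 + 5)*0 + √(-48 + 9*(-3))/3)² = (0*0 + √(-48 - 27)/3)² = (0 + √(-75)/3)² = (0 + (5*I*√3)/3)² = (0 + 5*I*√3/3)² = (5*I*√3/3)² = -25/3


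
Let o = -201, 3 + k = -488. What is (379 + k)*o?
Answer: 22512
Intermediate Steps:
k = -491 (k = -3 - 488 = -491)
(379 + k)*o = (379 - 491)*(-201) = -112*(-201) = 22512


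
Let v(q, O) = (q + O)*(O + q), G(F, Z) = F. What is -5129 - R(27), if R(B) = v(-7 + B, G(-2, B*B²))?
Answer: -5453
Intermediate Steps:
v(q, O) = (O + q)² (v(q, O) = (O + q)*(O + q) = (O + q)²)
R(B) = (-9 + B)² (R(B) = (-2 + (-7 + B))² = (-9 + B)²)
-5129 - R(27) = -5129 - (-9 + 27)² = -5129 - 1*18² = -5129 - 1*324 = -5129 - 324 = -5453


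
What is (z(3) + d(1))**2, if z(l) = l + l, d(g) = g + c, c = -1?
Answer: 36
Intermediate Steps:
d(g) = -1 + g (d(g) = g - 1 = -1 + g)
z(l) = 2*l
(z(3) + d(1))**2 = (2*3 + (-1 + 1))**2 = (6 + 0)**2 = 6**2 = 36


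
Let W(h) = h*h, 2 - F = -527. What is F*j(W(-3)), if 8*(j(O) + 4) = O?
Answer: -12167/8 ≈ -1520.9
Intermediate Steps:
F = 529 (F = 2 - 1*(-527) = 2 + 527 = 529)
W(h) = h²
j(O) = -4 + O/8
F*j(W(-3)) = 529*(-4 + (⅛)*(-3)²) = 529*(-4 + (⅛)*9) = 529*(-4 + 9/8) = 529*(-23/8) = -12167/8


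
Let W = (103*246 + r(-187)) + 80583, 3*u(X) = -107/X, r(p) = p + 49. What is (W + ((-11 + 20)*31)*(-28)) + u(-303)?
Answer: 89055746/909 ≈ 97971.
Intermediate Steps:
r(p) = 49 + p
u(X) = -107/(3*X) (u(X) = (-107/X)/3 = -107/(3*X))
W = 105783 (W = (103*246 + (49 - 187)) + 80583 = (25338 - 138) + 80583 = 25200 + 80583 = 105783)
(W + ((-11 + 20)*31)*(-28)) + u(-303) = (105783 + ((-11 + 20)*31)*(-28)) - 107/3/(-303) = (105783 + (9*31)*(-28)) - 107/3*(-1/303) = (105783 + 279*(-28)) + 107/909 = (105783 - 7812) + 107/909 = 97971 + 107/909 = 89055746/909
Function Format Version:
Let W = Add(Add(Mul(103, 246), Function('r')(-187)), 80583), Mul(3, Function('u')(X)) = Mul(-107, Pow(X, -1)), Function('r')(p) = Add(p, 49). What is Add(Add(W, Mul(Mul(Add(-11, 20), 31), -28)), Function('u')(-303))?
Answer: Rational(89055746, 909) ≈ 97971.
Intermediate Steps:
Function('r')(p) = Add(49, p)
Function('u')(X) = Mul(Rational(-107, 3), Pow(X, -1)) (Function('u')(X) = Mul(Rational(1, 3), Mul(-107, Pow(X, -1))) = Mul(Rational(-107, 3), Pow(X, -1)))
W = 105783 (W = Add(Add(Mul(103, 246), Add(49, -187)), 80583) = Add(Add(25338, -138), 80583) = Add(25200, 80583) = 105783)
Add(Add(W, Mul(Mul(Add(-11, 20), 31), -28)), Function('u')(-303)) = Add(Add(105783, Mul(Mul(Add(-11, 20), 31), -28)), Mul(Rational(-107, 3), Pow(-303, -1))) = Add(Add(105783, Mul(Mul(9, 31), -28)), Mul(Rational(-107, 3), Rational(-1, 303))) = Add(Add(105783, Mul(279, -28)), Rational(107, 909)) = Add(Add(105783, -7812), Rational(107, 909)) = Add(97971, Rational(107, 909)) = Rational(89055746, 909)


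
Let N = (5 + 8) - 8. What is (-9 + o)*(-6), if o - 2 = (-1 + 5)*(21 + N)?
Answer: -582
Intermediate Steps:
N = 5 (N = 13 - 8 = 5)
o = 106 (o = 2 + (-1 + 5)*(21 + 5) = 2 + 4*26 = 2 + 104 = 106)
(-9 + o)*(-6) = (-9 + 106)*(-6) = 97*(-6) = -582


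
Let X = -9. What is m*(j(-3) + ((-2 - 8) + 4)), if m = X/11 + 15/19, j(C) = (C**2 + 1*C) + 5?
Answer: -30/209 ≈ -0.14354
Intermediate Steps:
j(C) = 5 + C + C**2 (j(C) = (C**2 + C) + 5 = (C + C**2) + 5 = 5 + C + C**2)
m = -6/209 (m = -9/11 + 15/19 = -6/209 ≈ -0.028708)
m*(j(-3) + ((-2 - 8) + 4)) = -6*((5 - 3 + (-3)**2) + ((-2 - 8) + 4))/209 = -6*((5 - 3 + 9) + (-10 + 4))/209 = -6*(11 - 6)/209 = -6/209*5 = -30/209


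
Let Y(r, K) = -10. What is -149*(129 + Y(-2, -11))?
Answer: -17731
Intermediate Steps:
-149*(129 + Y(-2, -11)) = -149*(129 - 10) = -149*119 = -17731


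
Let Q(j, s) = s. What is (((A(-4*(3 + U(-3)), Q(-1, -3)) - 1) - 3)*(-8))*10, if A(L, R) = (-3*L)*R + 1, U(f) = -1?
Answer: 6000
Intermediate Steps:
A(L, R) = 1 - 3*L*R (A(L, R) = -3*L*R + 1 = 1 - 3*L*R)
(((A(-4*(3 + U(-3)), Q(-1, -3)) - 1) - 3)*(-8))*10 = ((((1 - 3*(-4*(3 - 1))*(-3)) - 1) - 3)*(-8))*10 = ((((1 - 3*(-4*2)*(-3)) - 1) - 3)*(-8))*10 = ((((1 - 3*(-8)*(-3)) - 1) - 3)*(-8))*10 = ((((1 - 72) - 1) - 3)*(-8))*10 = (((-71 - 1) - 3)*(-8))*10 = ((-72 - 3)*(-8))*10 = -75*(-8)*10 = 600*10 = 6000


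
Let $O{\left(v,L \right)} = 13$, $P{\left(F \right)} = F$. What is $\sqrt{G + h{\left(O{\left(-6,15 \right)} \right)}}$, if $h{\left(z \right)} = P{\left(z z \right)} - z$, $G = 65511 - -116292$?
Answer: $\sqrt{181959} \approx 426.57$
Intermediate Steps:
$G = 181803$ ($G = 65511 + 116292 = 181803$)
$h{\left(z \right)} = z^{2} - z$ ($h{\left(z \right)} = z z - z = z^{2} - z$)
$\sqrt{G + h{\left(O{\left(-6,15 \right)} \right)}} = \sqrt{181803 + 13 \left(-1 + 13\right)} = \sqrt{181803 + 13 \cdot 12} = \sqrt{181803 + 156} = \sqrt{181959}$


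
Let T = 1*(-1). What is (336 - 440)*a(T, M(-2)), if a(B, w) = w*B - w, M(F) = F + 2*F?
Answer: -1248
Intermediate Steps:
T = -1
M(F) = 3*F
a(B, w) = -w + B*w (a(B, w) = B*w - w = -w + B*w)
(336 - 440)*a(T, M(-2)) = (336 - 440)*((3*(-2))*(-1 - 1)) = -(-624)*(-2) = -104*12 = -1248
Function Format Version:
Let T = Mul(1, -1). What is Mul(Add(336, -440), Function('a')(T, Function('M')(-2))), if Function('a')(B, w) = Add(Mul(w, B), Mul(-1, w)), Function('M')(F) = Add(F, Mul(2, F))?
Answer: -1248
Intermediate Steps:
T = -1
Function('M')(F) = Mul(3, F)
Function('a')(B, w) = Add(Mul(-1, w), Mul(B, w)) (Function('a')(B, w) = Add(Mul(B, w), Mul(-1, w)) = Add(Mul(-1, w), Mul(B, w)))
Mul(Add(336, -440), Function('a')(T, Function('M')(-2))) = Mul(Add(336, -440), Mul(Mul(3, -2), Add(-1, -1))) = Mul(-104, Mul(-6, -2)) = Mul(-104, 12) = -1248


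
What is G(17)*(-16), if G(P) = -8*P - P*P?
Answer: 6800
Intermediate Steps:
G(P) = -P**2 - 8*P (G(P) = -8*P - P**2 = -P**2 - 8*P)
G(17)*(-16) = -1*17*(8 + 17)*(-16) = -1*17*25*(-16) = -425*(-16) = 6800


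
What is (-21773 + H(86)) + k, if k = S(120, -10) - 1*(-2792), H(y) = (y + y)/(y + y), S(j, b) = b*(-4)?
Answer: -18940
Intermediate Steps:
S(j, b) = -4*b
H(y) = 1 (H(y) = (2*y)/((2*y)) = (2*y)*(1/(2*y)) = 1)
k = 2832 (k = -4*(-10) - 1*(-2792) = 40 + 2792 = 2832)
(-21773 + H(86)) + k = (-21773 + 1) + 2832 = -21772 + 2832 = -18940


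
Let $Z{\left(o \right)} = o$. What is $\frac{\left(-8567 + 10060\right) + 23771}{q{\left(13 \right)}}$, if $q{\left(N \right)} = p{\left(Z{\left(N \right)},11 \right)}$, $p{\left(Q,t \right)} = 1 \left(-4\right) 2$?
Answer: $-3158$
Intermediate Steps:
$p{\left(Q,t \right)} = -8$ ($p{\left(Q,t \right)} = \left(-4\right) 2 = -8$)
$q{\left(N \right)} = -8$
$\frac{\left(-8567 + 10060\right) + 23771}{q{\left(13 \right)}} = \frac{\left(-8567 + 10060\right) + 23771}{-8} = \left(1493 + 23771\right) \left(- \frac{1}{8}\right) = 25264 \left(- \frac{1}{8}\right) = -3158$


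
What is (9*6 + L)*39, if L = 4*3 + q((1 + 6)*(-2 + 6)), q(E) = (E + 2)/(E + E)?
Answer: 72657/28 ≈ 2594.9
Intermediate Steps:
q(E) = (2 + E)/(2*E) (q(E) = (2 + E)/((2*E)) = (2 + E)*(1/(2*E)) = (2 + E)/(2*E))
L = 351/28 (L = 4*3 + (2 + (1 + 6)*(-2 + 6))/(2*(((1 + 6)*(-2 + 6)))) = 12 + (2 + 7*4)/(2*((7*4))) = 12 + (1/2)*(2 + 28)/28 = 12 + (1/2)*(1/28)*30 = 12 + 15/28 = 351/28 ≈ 12.536)
(9*6 + L)*39 = (9*6 + 351/28)*39 = (54 + 351/28)*39 = (1863/28)*39 = 72657/28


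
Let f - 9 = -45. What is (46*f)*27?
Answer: -44712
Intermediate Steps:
f = -36 (f = 9 - 45 = -36)
(46*f)*27 = (46*(-36))*27 = -1656*27 = -44712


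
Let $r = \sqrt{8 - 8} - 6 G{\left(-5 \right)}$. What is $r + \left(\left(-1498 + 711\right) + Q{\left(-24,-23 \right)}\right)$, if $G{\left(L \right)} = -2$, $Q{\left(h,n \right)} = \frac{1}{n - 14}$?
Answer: $- \frac{28676}{37} \approx -775.03$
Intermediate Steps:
$Q{\left(h,n \right)} = \frac{1}{-14 + n}$
$r = 12$ ($r = \sqrt{8 - 8} - -12 = \sqrt{0} + 12 = 0 + 12 = 12$)
$r + \left(\left(-1498 + 711\right) + Q{\left(-24,-23 \right)}\right) = 12 + \left(\left(-1498 + 711\right) + \frac{1}{-14 - 23}\right) = 12 - \left(787 - \frac{1}{-37}\right) = 12 - \frac{29120}{37} = - \frac{28676}{37}$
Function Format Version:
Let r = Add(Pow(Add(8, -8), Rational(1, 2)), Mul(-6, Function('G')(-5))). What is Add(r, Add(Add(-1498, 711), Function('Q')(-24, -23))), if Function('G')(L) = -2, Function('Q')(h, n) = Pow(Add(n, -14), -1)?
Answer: Rational(-28676, 37) ≈ -775.03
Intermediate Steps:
Function('Q')(h, n) = Pow(Add(-14, n), -1)
r = 12 (r = Add(Pow(Add(8, -8), Rational(1, 2)), Mul(-6, -2)) = Add(Pow(0, Rational(1, 2)), 12) = Add(0, 12) = 12)
Add(r, Add(Add(-1498, 711), Function('Q')(-24, -23))) = Add(12, Add(Add(-1498, 711), Pow(Add(-14, -23), -1))) = Add(12, Add(-787, Pow(-37, -1))) = Add(12, Add(-787, Rational(-1, 37))) = Add(12, Rational(-29120, 37)) = Rational(-28676, 37)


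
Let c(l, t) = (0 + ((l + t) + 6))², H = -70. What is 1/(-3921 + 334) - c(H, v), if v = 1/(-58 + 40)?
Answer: -4768590407/1162188 ≈ -4103.1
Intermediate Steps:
v = -1/18 (v = 1/(-18) = -1/18 ≈ -0.055556)
c(l, t) = (6 + l + t)² (c(l, t) = (0 + (6 + l + t))² = (6 + l + t)²)
1/(-3921 + 334) - c(H, v) = 1/(-3921 + 334) - (6 - 70 - 1/18)² = 1/(-3587) - (-1153/18)² = -1/3587 - 1*1329409/324 = -1/3587 - 1329409/324 = -4768590407/1162188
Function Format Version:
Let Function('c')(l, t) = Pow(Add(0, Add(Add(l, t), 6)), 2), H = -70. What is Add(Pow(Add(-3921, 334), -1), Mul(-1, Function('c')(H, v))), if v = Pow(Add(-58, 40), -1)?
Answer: Rational(-4768590407, 1162188) ≈ -4103.1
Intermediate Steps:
v = Rational(-1, 18) (v = Pow(-18, -1) = Rational(-1, 18) ≈ -0.055556)
Function('c')(l, t) = Pow(Add(6, l, t), 2) (Function('c')(l, t) = Pow(Add(0, Add(6, l, t)), 2) = Pow(Add(6, l, t), 2))
Add(Pow(Add(-3921, 334), -1), Mul(-1, Function('c')(H, v))) = Add(Pow(Add(-3921, 334), -1), Mul(-1, Pow(Add(6, -70, Rational(-1, 18)), 2))) = Add(Pow(-3587, -1), Mul(-1, Pow(Rational(-1153, 18), 2))) = Add(Rational(-1, 3587), Mul(-1, Rational(1329409, 324))) = Add(Rational(-1, 3587), Rational(-1329409, 324)) = Rational(-4768590407, 1162188)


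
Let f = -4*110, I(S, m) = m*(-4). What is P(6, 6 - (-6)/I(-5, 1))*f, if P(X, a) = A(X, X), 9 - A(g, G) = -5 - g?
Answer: -8800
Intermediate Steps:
I(S, m) = -4*m
A(g, G) = 14 + g (A(g, G) = 9 - (-5 - g) = 9 + (5 + g) = 14 + g)
P(X, a) = 14 + X
f = -440
P(6, 6 - (-6)/I(-5, 1))*f = (14 + 6)*(-440) = 20*(-440) = -8800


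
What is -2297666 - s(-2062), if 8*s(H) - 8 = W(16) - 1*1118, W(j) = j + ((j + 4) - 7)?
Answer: -18380247/8 ≈ -2.2975e+6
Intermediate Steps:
W(j) = -3 + 2*j (W(j) = j + ((4 + j) - 7) = j + (-3 + j) = -3 + 2*j)
s(H) = -1081/8 (s(H) = 1 + ((-3 + 2*16) - 1*1118)/8 = 1 + ((-3 + 32) - 1118)/8 = 1 + (29 - 1118)/8 = 1 + (⅛)*(-1089) = 1 - 1089/8 = -1081/8)
-2297666 - s(-2062) = -2297666 - 1*(-1081/8) = -2297666 + 1081/8 = -18380247/8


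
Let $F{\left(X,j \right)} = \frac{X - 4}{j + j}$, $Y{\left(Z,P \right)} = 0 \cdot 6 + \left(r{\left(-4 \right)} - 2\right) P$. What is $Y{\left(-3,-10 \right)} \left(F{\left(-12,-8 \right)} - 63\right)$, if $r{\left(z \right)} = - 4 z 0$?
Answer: $-1240$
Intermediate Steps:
$r{\left(z \right)} = 0$
$Y{\left(Z,P \right)} = - 2 P$ ($Y{\left(Z,P \right)} = 0 \cdot 6 + \left(0 - 2\right) P = 0 - 2 P = - 2 P$)
$F{\left(X,j \right)} = \frac{-4 + X}{2 j}$
$Y{\left(-3,-10 \right)} \left(F{\left(-12,-8 \right)} - 63\right) = \left(-2\right) \left(-10\right) \left(\frac{-4 - 12}{2 \left(-8\right)} - 63\right) = 20 \left(\frac{1}{2} \left(- \frac{1}{8}\right) \left(-16\right) - 63\right) = 20 \left(1 - 63\right) = 20 \left(-62\right) = -1240$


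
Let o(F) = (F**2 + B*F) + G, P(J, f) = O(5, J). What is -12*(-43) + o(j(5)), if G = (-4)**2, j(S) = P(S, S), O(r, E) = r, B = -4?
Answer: 537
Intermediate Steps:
P(J, f) = 5
j(S) = 5
G = 16
o(F) = 16 + F**2 - 4*F (o(F) = (F**2 - 4*F) + 16 = 16 + F**2 - 4*F)
-12*(-43) + o(j(5)) = -12*(-43) + (16 + 5**2 - 4*5) = 516 + (16 + 25 - 20) = 516 + 21 = 537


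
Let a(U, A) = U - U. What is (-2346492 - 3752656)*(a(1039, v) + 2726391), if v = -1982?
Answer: -16628662214868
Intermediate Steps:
a(U, A) = 0
(-2346492 - 3752656)*(a(1039, v) + 2726391) = (-2346492 - 3752656)*(0 + 2726391) = -6099148*2726391 = -16628662214868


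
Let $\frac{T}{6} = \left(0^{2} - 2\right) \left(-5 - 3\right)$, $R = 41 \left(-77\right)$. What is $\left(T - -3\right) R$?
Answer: $-312543$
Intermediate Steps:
$R = -3157$
$T = 96$ ($T = 6 \left(0^{2} - 2\right) \left(-5 - 3\right) = 6 \left(0 - 2\right) \left(-8\right) = 6 \left(\left(-2\right) \left(-8\right)\right) = 6 \cdot 16 = 96$)
$\left(T - -3\right) R = \left(96 - -3\right) \left(-3157\right) = \left(96 + 3\right) \left(-3157\right) = 99 \left(-3157\right) = -312543$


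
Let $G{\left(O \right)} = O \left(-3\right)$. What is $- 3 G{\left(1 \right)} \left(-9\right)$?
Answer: $-81$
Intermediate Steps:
$G{\left(O \right)} = - 3 O$
$- 3 G{\left(1 \right)} \left(-9\right) = - 3 \left(\left(-3\right) 1\right) \left(-9\right) = \left(-3\right) \left(-3\right) \left(-9\right) = 9 \left(-9\right) = -81$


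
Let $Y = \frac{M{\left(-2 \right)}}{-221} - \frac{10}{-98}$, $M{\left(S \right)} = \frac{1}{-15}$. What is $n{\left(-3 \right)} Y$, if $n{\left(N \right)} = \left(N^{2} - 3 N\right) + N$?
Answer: $\frac{16624}{10829} \approx 1.5351$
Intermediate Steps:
$n{\left(N \right)} = N^{2} - 2 N$
$M{\left(S \right)} = - \frac{1}{15}$
$Y = \frac{16624}{162435}$ ($Y = - \frac{1}{15 \left(-221\right)} - \frac{10}{-98} = \left(- \frac{1}{15}\right) \left(- \frac{1}{221}\right) - - \frac{5}{49} = \frac{1}{3315} + \frac{5}{49} = \frac{16624}{162435} \approx 0.10234$)
$n{\left(-3 \right)} Y = - 3 \left(-2 - 3\right) \frac{16624}{162435} = \left(-3\right) \left(-5\right) \frac{16624}{162435} = 15 \cdot \frac{16624}{162435} = \frac{16624}{10829}$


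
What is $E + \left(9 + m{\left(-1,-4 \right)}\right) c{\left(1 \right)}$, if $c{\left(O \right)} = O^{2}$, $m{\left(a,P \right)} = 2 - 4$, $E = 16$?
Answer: $23$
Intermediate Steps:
$m{\left(a,P \right)} = -2$ ($m{\left(a,P \right)} = 2 - 4 = -2$)
$E + \left(9 + m{\left(-1,-4 \right)}\right) c{\left(1 \right)} = 16 + \left(9 - 2\right) 1^{2} = 16 + 7 \cdot 1 = 16 + 7 = 23$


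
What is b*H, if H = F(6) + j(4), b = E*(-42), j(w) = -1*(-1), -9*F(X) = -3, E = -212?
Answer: 11872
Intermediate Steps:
F(X) = ⅓ (F(X) = -⅑*(-3) = ⅓)
j(w) = 1
b = 8904 (b = -212*(-42) = 8904)
H = 4/3 (H = ⅓ + 1 = 4/3 ≈ 1.3333)
b*H = 8904*(4/3) = 11872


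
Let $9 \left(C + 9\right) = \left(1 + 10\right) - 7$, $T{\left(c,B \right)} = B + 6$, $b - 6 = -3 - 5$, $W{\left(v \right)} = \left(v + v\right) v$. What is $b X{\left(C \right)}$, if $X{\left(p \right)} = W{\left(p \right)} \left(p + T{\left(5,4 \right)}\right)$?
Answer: $- \frac{308308}{729} \approx -422.92$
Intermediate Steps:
$W{\left(v \right)} = 2 v^{2}$ ($W{\left(v \right)} = 2 v v = 2 v^{2}$)
$b = -2$ ($b = 6 - 8 = -2$)
$T{\left(c,B \right)} = 6 + B$
$C = - \frac{77}{9}$ ($C = -9 + \frac{\left(1 + 10\right) - 7}{9} = -9 + \frac{11 - 7}{9} = -9 + \frac{1}{9} \cdot 4 = -9 + \frac{4}{9} = - \frac{77}{9} \approx -8.5556$)
$X{\left(p \right)} = 2 p^{2} \left(10 + p\right)$ ($X{\left(p \right)} = 2 p^{2} \left(p + \left(6 + 4\right)\right) = 2 p^{2} \left(p + 10\right) = 2 p^{2} \left(10 + p\right)$)
$b X{\left(C \right)} = - 2 \cdot 2 \left(- \frac{77}{9}\right)^{2} \left(10 - \frac{77}{9}\right) = - 2 \cdot 2 \cdot \frac{5929}{81} \cdot \frac{13}{9} = \left(-2\right) \frac{154154}{729} = - \frac{308308}{729}$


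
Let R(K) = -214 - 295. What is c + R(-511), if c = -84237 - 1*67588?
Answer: -152334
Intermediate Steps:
R(K) = -509
c = -151825 (c = -84237 - 67588 = -151825)
c + R(-511) = -151825 - 509 = -152334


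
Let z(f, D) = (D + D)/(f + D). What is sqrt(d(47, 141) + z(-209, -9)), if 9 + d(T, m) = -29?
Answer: I*sqrt(450497)/109 ≈ 6.1577*I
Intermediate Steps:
d(T, m) = -38 (d(T, m) = -9 - 29 = -38)
z(f, D) = 2*D/(D + f) (z(f, D) = (2*D)/(D + f) = 2*D/(D + f))
sqrt(d(47, 141) + z(-209, -9)) = sqrt(-38 + 2*(-9)/(-9 - 209)) = sqrt(-38 + 2*(-9)/(-218)) = sqrt(-38 + 2*(-9)*(-1/218)) = sqrt(-38 + 9/109) = sqrt(-4133/109) = I*sqrt(450497)/109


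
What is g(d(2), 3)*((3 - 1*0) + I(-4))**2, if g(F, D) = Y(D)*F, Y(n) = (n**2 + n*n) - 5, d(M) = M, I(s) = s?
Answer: 26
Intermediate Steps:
Y(n) = -5 + 2*n**2 (Y(n) = (n**2 + n**2) - 5 = 2*n**2 - 5 = -5 + 2*n**2)
g(F, D) = F*(-5 + 2*D**2) (g(F, D) = (-5 + 2*D**2)*F = F*(-5 + 2*D**2))
g(d(2), 3)*((3 - 1*0) + I(-4))**2 = (2*(-5 + 2*3**2))*((3 - 1*0) - 4)**2 = (2*(-5 + 2*9))*((3 + 0) - 4)**2 = (2*(-5 + 18))*(3 - 4)**2 = (2*13)*(-1)**2 = 26*1 = 26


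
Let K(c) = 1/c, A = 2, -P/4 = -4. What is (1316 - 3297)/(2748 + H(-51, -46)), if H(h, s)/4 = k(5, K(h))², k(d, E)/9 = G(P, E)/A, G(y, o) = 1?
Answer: -1981/2829 ≈ -0.70025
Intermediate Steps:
P = 16 (P = -4*(-4) = 16)
k(d, E) = 9/2 (k(d, E) = 9*(1/2) = 9*(1*(½)) = 9*(½) = 9/2)
H(h, s) = 81 (H(h, s) = 4*(9/2)² = 4*(81/4) = 81)
(1316 - 3297)/(2748 + H(-51, -46)) = (1316 - 3297)/(2748 + 81) = -1981/2829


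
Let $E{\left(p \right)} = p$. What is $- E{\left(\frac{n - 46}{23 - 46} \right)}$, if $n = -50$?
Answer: $- \frac{96}{23} \approx -4.1739$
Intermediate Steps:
$- E{\left(\frac{n - 46}{23 - 46} \right)} = - \frac{-50 - 46}{23 - 46} = - \frac{-96}{-23} = - \frac{\left(-96\right) \left(-1\right)}{23} = \left(-1\right) \frac{96}{23} = - \frac{96}{23}$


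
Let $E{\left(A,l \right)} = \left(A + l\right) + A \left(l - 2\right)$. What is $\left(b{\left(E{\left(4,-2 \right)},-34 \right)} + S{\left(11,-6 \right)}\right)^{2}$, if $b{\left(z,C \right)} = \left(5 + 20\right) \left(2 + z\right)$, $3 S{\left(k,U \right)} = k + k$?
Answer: $\frac{770884}{9} \approx 85654.0$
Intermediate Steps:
$S{\left(k,U \right)} = \frac{2 k}{3}$ ($S{\left(k,U \right)} = \frac{k + k}{3} = \frac{2 k}{3}$)
$E{\left(A,l \right)} = A + l + A \left(-2 + l\right)$ ($E{\left(A,l \right)} = \left(A + l\right) + A \left(-2 + l\right) = A + l + A \left(-2 + l\right)$)
$b{\left(z,C \right)} = 50 + 25 z$ ($b{\left(z,C \right)} = 25 \left(2 + z\right) = 50 + 25 z$)
$\left(b{\left(E{\left(4,-2 \right)},-34 \right)} + S{\left(11,-6 \right)}\right)^{2} = \left(\left(50 + 25 \left(-2 - 4 + 4 \left(-2\right)\right)\right) + \frac{2}{3} \cdot 11\right)^{2} = \left(\left(50 + 25 \left(-2 - 4 - 8\right)\right) + \frac{22}{3}\right)^{2} = \left(\left(50 + 25 \left(-14\right)\right) + \frac{22}{3}\right)^{2} = \left(\left(50 - 350\right) + \frac{22}{3}\right)^{2} = \left(-300 + \frac{22}{3}\right)^{2} = \left(- \frac{878}{3}\right)^{2} = \frac{770884}{9}$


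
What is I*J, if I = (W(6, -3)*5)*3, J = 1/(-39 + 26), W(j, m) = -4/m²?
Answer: 20/39 ≈ 0.51282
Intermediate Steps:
W(j, m) = -4/m²
J = -1/13 (J = 1/(-13) = -1/13 ≈ -0.076923)
I = -20/3 (I = (-4/(-3)²*5)*3 = (-4*⅑*5)*3 = -4/9*5*3 = -20/9*3 = -20/3 ≈ -6.6667)
I*J = -20/3*(-1/13) = 20/39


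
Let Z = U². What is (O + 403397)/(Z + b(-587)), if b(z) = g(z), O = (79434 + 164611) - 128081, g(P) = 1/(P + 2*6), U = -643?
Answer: 298632575/237733174 ≈ 1.2562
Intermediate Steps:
g(P) = 1/(12 + P) (g(P) = 1/(P + 12) = 1/(12 + P))
O = 115964 (O = 244045 - 128081 = 115964)
b(z) = 1/(12 + z)
Z = 413449 (Z = (-643)² = 413449)
(O + 403397)/(Z + b(-587)) = (115964 + 403397)/(413449 + 1/(12 - 587)) = 519361/(413449 + 1/(-575)) = 519361/(413449 - 1/575) = 519361/(237733174/575) = 519361*(575/237733174) = 298632575/237733174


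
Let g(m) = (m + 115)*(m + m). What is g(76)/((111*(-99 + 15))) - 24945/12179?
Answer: -146541977/28389249 ≈ -5.1619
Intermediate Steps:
g(m) = 2*m*(115 + m) (g(m) = (115 + m)*(2*m) = 2*m*(115 + m))
g(76)/((111*(-99 + 15))) - 24945/12179 = (2*76*(115 + 76))/((111*(-99 + 15))) - 24945/12179 = (2*76*191)/((111*(-84))) - 24945*1/12179 = 29032/(-9324) - 24945/12179 = 29032*(-1/9324) - 24945/12179 = -7258/2331 - 24945/12179 = -146541977/28389249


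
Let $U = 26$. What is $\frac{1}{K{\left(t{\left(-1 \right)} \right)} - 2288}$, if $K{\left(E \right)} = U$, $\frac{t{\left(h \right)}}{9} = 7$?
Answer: $- \frac{1}{2262} \approx -0.00044209$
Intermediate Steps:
$t{\left(h \right)} = 63$ ($t{\left(h \right)} = 9 \cdot 7 = 63$)
$K{\left(E \right)} = 26$
$\frac{1}{K{\left(t{\left(-1 \right)} \right)} - 2288} = \frac{1}{26 - 2288} = \frac{1}{-2262} = - \frac{1}{2262}$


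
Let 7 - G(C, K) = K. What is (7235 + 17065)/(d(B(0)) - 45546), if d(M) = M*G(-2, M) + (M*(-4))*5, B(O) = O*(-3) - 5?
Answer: -12150/22753 ≈ -0.53400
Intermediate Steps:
G(C, K) = 7 - K
B(O) = -5 - 3*O (B(O) = -3*O - 5 = -5 - 3*O)
d(M) = -20*M + M*(7 - M) (d(M) = M*(7 - M) + (M*(-4))*5 = M*(7 - M) - 4*M*5 = M*(7 - M) - 20*M = -20*M + M*(7 - M))
(7235 + 17065)/(d(B(0)) - 45546) = (7235 + 17065)/(-(-5 - 3*0)*(13 + (-5 - 3*0)) - 45546) = 24300/(-(-5 + 0)*(13 + (-5 + 0)) - 45546) = 24300/(-1*(-5)*(13 - 5) - 45546) = 24300/(-1*(-5)*8 - 45546) = 24300/(40 - 45546) = 24300/(-45506) = 24300*(-1/45506) = -12150/22753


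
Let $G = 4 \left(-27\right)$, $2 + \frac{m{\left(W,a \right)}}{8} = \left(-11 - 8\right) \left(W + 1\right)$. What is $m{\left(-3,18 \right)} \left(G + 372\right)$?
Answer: $76032$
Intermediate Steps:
$m{\left(W,a \right)} = -168 - 152 W$ ($m{\left(W,a \right)} = -16 + 8 \left(-11 - 8\right) \left(W + 1\right) = -16 + 8 \left(- 19 \left(1 + W\right)\right) = -16 + 8 \left(-19 - 19 W\right) = -16 - \left(152 + 152 W\right) = -168 - 152 W$)
$G = -108$
$m{\left(-3,18 \right)} \left(G + 372\right) = \left(-168 - -456\right) \left(-108 + 372\right) = \left(-168 + 456\right) 264 = 288 \cdot 264 = 76032$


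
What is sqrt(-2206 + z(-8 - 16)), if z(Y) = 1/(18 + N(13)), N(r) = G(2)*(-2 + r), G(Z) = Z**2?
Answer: I*sqrt(8479802)/62 ≈ 46.968*I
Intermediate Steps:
N(r) = -8 + 4*r (N(r) = 2**2*(-2 + r) = 4*(-2 + r) = -8 + 4*r)
z(Y) = 1/62 (z(Y) = 1/(18 + (-8 + 4*13)) = 1/(18 + (-8 + 52)) = 1/(18 + 44) = 1/62)
sqrt(-2206 + z(-8 - 16)) = sqrt(-2206 + 1/62) = sqrt(-136771/62) = I*sqrt(8479802)/62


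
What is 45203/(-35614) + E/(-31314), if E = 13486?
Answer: -947888573/557608398 ≈ -1.6999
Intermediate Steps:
45203/(-35614) + E/(-31314) = 45203/(-35614) + 13486/(-31314) = 45203*(-1/35614) + 13486*(-1/31314) = -45203/35614 - 6743/15657 = -947888573/557608398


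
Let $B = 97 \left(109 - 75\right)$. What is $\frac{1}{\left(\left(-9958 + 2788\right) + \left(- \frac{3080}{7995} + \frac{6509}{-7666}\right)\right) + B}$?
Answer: $- \frac{12257934}{47477850595} \approx -0.00025818$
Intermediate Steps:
$B = 3298$ ($B = 97 \cdot 34 = 3298$)
$\frac{1}{\left(\left(-9958 + 2788\right) + \left(- \frac{3080}{7995} + \frac{6509}{-7666}\right)\right) + B} = \frac{1}{\left(\left(-9958 + 2788\right) + \left(- \frac{3080}{7995} + \frac{6509}{-7666}\right)\right) + 3298} = \frac{1}{\left(-7170 + \left(\left(-3080\right) \frac{1}{7995} + 6509 \left(- \frac{1}{7666}\right)\right)\right) + 3298} = \frac{1}{\left(-7170 - \frac{15130147}{12257934}\right) + 3298} = \frac{1}{- \frac{87904516927}{12257934} + 3298} = \frac{1}{- \frac{47477850595}{12257934}} = - \frac{12257934}{47477850595}$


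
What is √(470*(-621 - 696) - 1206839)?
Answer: I*√1825829 ≈ 1351.2*I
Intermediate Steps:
√(470*(-621 - 696) - 1206839) = √(470*(-1317) - 1206839) = √(-618990 - 1206839) = √(-1825829) = I*√1825829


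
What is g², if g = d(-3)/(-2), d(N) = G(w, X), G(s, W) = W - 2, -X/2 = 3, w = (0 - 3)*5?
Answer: 16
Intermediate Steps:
w = -15 (w = -3*5 = -15)
X = -6 (X = -2*3 = -6)
G(s, W) = -2 + W
d(N) = -8 (d(N) = -2 - 6 = -8)
g = 4 (g = -8/(-2) = -8*(-½) = 4)
g² = 4² = 16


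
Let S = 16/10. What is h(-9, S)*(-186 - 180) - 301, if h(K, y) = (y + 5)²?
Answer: -406099/25 ≈ -16244.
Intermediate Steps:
S = 8/5 (S = 16*(⅒) = 8/5 ≈ 1.6000)
h(K, y) = (5 + y)²
h(-9, S)*(-186 - 180) - 301 = (5 + 8/5)²*(-186 - 180) - 301 = (33/5)²*(-366) - 301 = (1089/25)*(-366) - 301 = -398574/25 - 301 = -406099/25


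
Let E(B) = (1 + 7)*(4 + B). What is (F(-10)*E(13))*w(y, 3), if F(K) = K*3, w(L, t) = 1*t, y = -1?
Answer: -12240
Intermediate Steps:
E(B) = 32 + 8*B (E(B) = 8*(4 + B) = 32 + 8*B)
w(L, t) = t
F(K) = 3*K
(F(-10)*E(13))*w(y, 3) = ((3*(-10))*(32 + 8*13))*3 = -30*(32 + 104)*3 = -30*136*3 = -4080*3 = -12240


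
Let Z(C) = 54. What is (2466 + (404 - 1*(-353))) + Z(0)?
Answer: 3277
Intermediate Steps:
(2466 + (404 - 1*(-353))) + Z(0) = (2466 + (404 - 1*(-353))) + 54 = (2466 + (404 + 353)) + 54 = (2466 + 757) + 54 = 3223 + 54 = 3277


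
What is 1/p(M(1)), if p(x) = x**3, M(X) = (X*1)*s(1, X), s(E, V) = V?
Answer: 1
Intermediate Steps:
M(X) = X**2 (M(X) = (X*1)*X = X*X = X**2)
1/p(M(1)) = 1/((1**2)**3) = 1/(1**3) = 1/1 = 1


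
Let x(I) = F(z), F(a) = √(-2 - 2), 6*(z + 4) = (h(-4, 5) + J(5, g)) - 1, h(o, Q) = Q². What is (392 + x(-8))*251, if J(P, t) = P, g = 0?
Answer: 98392 + 502*I ≈ 98392.0 + 502.0*I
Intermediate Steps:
z = ⅚ (z = -4 + ((5² + 5) - 1)/6 = -4 + ((25 + 5) - 1)/6 = -4 + (30 - 1)/6 = -4 + (⅙)*29 = -4 + 29/6 = ⅚ ≈ 0.83333)
F(a) = 2*I (F(a) = √(-4) = 2*I)
x(I) = 2*I
(392 + x(-8))*251 = (392 + 2*I)*251 = 98392 + 502*I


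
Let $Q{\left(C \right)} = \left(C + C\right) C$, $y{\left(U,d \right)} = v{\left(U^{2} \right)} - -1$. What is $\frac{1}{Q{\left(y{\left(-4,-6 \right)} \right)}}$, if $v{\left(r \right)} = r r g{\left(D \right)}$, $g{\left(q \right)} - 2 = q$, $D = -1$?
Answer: $\frac{1}{132098} \approx 7.5701 \cdot 10^{-6}$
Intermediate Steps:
$g{\left(q \right)} = 2 + q$
$v{\left(r \right)} = r^{2}$ ($v{\left(r \right)} = r r \left(2 - 1\right) = r^{2} \cdot 1 = r^{2}$)
$y{\left(U,d \right)} = 1 + U^{4}$ ($y{\left(U,d \right)} = \left(U^{2}\right)^{2} - -1 = U^{4} + 1 = 1 + U^{4}$)
$Q{\left(C \right)} = 2 C^{2}$ ($Q{\left(C \right)} = 2 C C = 2 C^{2}$)
$\frac{1}{Q{\left(y{\left(-4,-6 \right)} \right)}} = \frac{1}{2 \left(1 + \left(-4\right)^{4}\right)^{2}} = \frac{1}{2 \left(1 + 256\right)^{2}} = \frac{1}{2 \cdot 257^{2}} = \frac{1}{2 \cdot 66049} = \frac{1}{132098}$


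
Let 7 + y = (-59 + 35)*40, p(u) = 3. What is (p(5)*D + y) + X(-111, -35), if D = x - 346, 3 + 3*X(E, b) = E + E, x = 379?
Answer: -943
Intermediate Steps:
X(E, b) = -1 + 2*E/3 (X(E, b) = -1 + (E + E)/3 = -1 + (2*E)/3 = -1 + 2*E/3)
D = 33 (D = 379 - 346 = 33)
y = -967 (y = -7 + (-59 + 35)*40 = -7 - 24*40 = -7 - 960 = -967)
(p(5)*D + y) + X(-111, -35) = (3*33 - 967) + (-1 + (⅔)*(-111)) = (99 - 967) + (-1 - 74) = -868 - 75 = -943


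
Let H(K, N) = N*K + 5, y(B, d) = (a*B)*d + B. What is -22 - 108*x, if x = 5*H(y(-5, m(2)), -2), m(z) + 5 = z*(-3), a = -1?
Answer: -67522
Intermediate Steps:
m(z) = -5 - 3*z (m(z) = -5 + z*(-3) = -5 - 3*z)
y(B, d) = B - B*d (y(B, d) = (-B)*d + B = -B*d + B = B - B*d)
H(K, N) = 5 + K*N (H(K, N) = K*N + 5 = 5 + K*N)
x = 625 (x = 5*(5 - 5*(1 - (-5 - 3*2))*(-2)) = 5*(5 - 5*(1 - (-5 - 6))*(-2)) = 5*(5 - 5*(1 - 1*(-11))*(-2)) = 5*(5 - 5*(1 + 11)*(-2)) = 5*(5 - 5*12*(-2)) = 5*(5 - 60*(-2)) = 5*(5 + 120) = 5*125 = 625)
-22 - 108*x = -22 - 108*625 = -22 - 67500 = -67522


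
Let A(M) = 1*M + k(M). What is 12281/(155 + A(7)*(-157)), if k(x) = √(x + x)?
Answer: -5796632/273025 + 1928117*√14/546050 ≈ -8.0193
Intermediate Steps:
k(x) = √2*√x (k(x) = √(2*x) = √2*√x)
A(M) = M + √2*√M (A(M) = 1*M + √2*√M = M + √2*√M)
12281/(155 + A(7)*(-157)) = 12281/(155 + (7 + √2*√7)*(-157)) = 12281/(155 + (7 + √14)*(-157)) = 12281/(155 + (-1099 - 157*√14)) = 12281/(-944 - 157*√14)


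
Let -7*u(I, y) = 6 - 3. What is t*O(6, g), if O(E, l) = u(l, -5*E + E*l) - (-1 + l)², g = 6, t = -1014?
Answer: 180492/7 ≈ 25785.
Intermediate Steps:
u(I, y) = -3/7 (u(I, y) = -(6 - 3)/7 = -⅐*3 = -3/7)
O(E, l) = -3/7 - (-1 + l)²
t*O(6, g) = -1014*(-10/7 - 1*6² + 2*6) = -1014*(-10/7 - 1*36 + 12) = -1014*(-10/7 - 36 + 12) = -1014*(-178/7) = 180492/7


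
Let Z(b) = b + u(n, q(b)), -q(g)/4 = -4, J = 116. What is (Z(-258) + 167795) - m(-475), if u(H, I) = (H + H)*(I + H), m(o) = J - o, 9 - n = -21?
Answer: 169706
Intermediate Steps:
n = 30 (n = 9 - 1*(-21) = 9 + 21 = 30)
m(o) = 116 - o
q(g) = 16 (q(g) = -4*(-4) = 16)
u(H, I) = 2*H*(H + I) (u(H, I) = (2*H)*(H + I) = 2*H*(H + I))
Z(b) = 2760 + b (Z(b) = b + 2*30*(30 + 16) = b + 2*30*46 = b + 2760 = 2760 + b)
(Z(-258) + 167795) - m(-475) = ((2760 - 258) + 167795) - (116 - 1*(-475)) = (2502 + 167795) - (116 + 475) = 170297 - 1*591 = 170297 - 591 = 169706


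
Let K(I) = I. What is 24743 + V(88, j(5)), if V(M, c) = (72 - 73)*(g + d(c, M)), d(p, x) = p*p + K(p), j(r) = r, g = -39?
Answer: 24752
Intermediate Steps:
d(p, x) = p + p² (d(p, x) = p*p + p = p² + p = p + p²)
V(M, c) = 39 - c*(1 + c) (V(M, c) = (72 - 73)*(-39 + c*(1 + c)) = -(-39 + c*(1 + c)) = 39 - c*(1 + c))
24743 + V(88, j(5)) = 24743 + (39 - 1*5 - 1*5²) = 24743 + (39 - 5 - 1*25) = 24743 + (39 - 5 - 25) = 24743 + 9 = 24752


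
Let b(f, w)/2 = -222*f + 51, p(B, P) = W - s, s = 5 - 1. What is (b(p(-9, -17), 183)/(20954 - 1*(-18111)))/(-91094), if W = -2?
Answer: -1383/1779293555 ≈ -7.7728e-7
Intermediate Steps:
s = 4
p(B, P) = -6 (p(B, P) = -2 - 1*4 = -2 - 4 = -6)
b(f, w) = 102 - 444*f (b(f, w) = 2*(-222*f + 51) = 2*(51 - 222*f) = 102 - 444*f)
(b(p(-9, -17), 183)/(20954 - 1*(-18111)))/(-91094) = ((102 - 444*(-6))/(20954 - 1*(-18111)))/(-91094) = ((102 + 2664)/(20954 + 18111))*(-1/91094) = (2766/39065)*(-1/91094) = -1383/1779293555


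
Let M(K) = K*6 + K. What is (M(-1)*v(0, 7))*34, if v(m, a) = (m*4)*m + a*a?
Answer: -11662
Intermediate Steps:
v(m, a) = a**2 + 4*m**2 (v(m, a) = (4*m)*m + a**2 = 4*m**2 + a**2 = a**2 + 4*m**2)
M(K) = 7*K (M(K) = 6*K + K = 7*K)
(M(-1)*v(0, 7))*34 = ((7*(-1))*(7**2 + 4*0**2))*34 = -7*(49 + 4*0)*34 = -7*(49 + 0)*34 = -7*49*34 = -343*34 = -11662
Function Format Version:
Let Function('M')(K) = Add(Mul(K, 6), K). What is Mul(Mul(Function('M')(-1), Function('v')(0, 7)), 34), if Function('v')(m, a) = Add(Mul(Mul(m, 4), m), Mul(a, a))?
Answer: -11662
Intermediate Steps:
Function('v')(m, a) = Add(Pow(a, 2), Mul(4, Pow(m, 2))) (Function('v')(m, a) = Add(Mul(Mul(4, m), m), Pow(a, 2)) = Add(Mul(4, Pow(m, 2)), Pow(a, 2)) = Add(Pow(a, 2), Mul(4, Pow(m, 2))))
Function('M')(K) = Mul(7, K) (Function('M')(K) = Add(Mul(6, K), K) = Mul(7, K))
Mul(Mul(Function('M')(-1), Function('v')(0, 7)), 34) = Mul(Mul(Mul(7, -1), Add(Pow(7, 2), Mul(4, Pow(0, 2)))), 34) = Mul(Mul(-7, Add(49, Mul(4, 0))), 34) = Mul(Mul(-7, Add(49, 0)), 34) = Mul(Mul(-7, 49), 34) = Mul(-343, 34) = -11662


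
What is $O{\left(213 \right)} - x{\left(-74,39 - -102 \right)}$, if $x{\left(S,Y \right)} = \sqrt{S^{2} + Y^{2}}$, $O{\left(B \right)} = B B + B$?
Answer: $45582 - \sqrt{25357} \approx 45423.0$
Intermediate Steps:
$O{\left(B \right)} = B + B^{2}$ ($O{\left(B \right)} = B^{2} + B = B + B^{2}$)
$O{\left(213 \right)} - x{\left(-74,39 - -102 \right)} = 213 \left(1 + 213\right) - \sqrt{\left(-74\right)^{2} + \left(39 - -102\right)^{2}} = 213 \cdot 214 - \sqrt{5476 + \left(39 + 102\right)^{2}} = 45582 - \sqrt{5476 + 141^{2}} = 45582 - \sqrt{5476 + 19881} = 45582 - \sqrt{25357}$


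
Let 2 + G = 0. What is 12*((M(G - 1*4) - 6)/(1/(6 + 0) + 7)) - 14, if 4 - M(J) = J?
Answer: -314/43 ≈ -7.3023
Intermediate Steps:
G = -2 (G = -2 + 0 = -2)
M(J) = 4 - J
12*((M(G - 1*4) - 6)/(1/(6 + 0) + 7)) - 14 = 12*(((4 - (-2 - 1*4)) - 6)/(1/(6 + 0) + 7)) - 14 = 12*(((4 - (-2 - 4)) - 6)/(1/6 + 7)) - 14 = 12*(((4 - 1*(-6)) - 6)/(1/6 + 7)) - 14 = 12*(((4 + 6) - 6)/(43/6)) - 14 = 12*((10 - 6)*(6/43)) - 14 = 12*(4*(6/43)) - 14 = 12*(24/43) - 14 = 288/43 - 14 = -314/43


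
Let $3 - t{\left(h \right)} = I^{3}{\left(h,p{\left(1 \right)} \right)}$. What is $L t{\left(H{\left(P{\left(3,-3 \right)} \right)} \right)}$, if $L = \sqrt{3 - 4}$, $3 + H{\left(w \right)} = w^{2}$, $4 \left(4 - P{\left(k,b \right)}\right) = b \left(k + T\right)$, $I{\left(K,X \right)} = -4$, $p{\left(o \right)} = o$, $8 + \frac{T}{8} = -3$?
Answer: $67 i \approx 67.0 i$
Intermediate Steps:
$T = -88$ ($T = -64 + 8 \left(-3\right) = -64 - 24 = -88$)
$P{\left(k,b \right)} = 4 - \frac{b \left(-88 + k\right)}{4}$ ($P{\left(k,b \right)} = 4 - \frac{b \left(k - 88\right)}{4} = 4 - \frac{b \left(-88 + k\right)}{4}$)
$H{\left(w \right)} = -3 + w^{2}$
$t{\left(h \right)} = 67$ ($t{\left(h \right)} = 3 - \left(-4\right)^{3} = 3 - -64 = 3 + 64 = 67$)
$L = i$ ($L = \sqrt{-1} = i \approx 1.0 i$)
$L t{\left(H{\left(P{\left(3,-3 \right)} \right)} \right)} = i 67 = 67 i$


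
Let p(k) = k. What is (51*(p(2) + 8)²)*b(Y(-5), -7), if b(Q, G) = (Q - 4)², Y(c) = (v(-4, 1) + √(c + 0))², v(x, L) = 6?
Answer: 45900 + 3304800*I*√5 ≈ 45900.0 + 7.3898e+6*I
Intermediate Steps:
Y(c) = (6 + √c)² (Y(c) = (6 + √(c + 0))² = (6 + √c)²)
b(Q, G) = (-4 + Q)²
(51*(p(2) + 8)²)*b(Y(-5), -7) = (51*(2 + 8)²)*(-4 + (6 + √(-5))²)² = (51*10²)*(-4 + (6 + I*√5)²)² = (51*100)*(-4 + (6 + I*√5)²)² = 5100*(-4 + (6 + I*√5)²)²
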